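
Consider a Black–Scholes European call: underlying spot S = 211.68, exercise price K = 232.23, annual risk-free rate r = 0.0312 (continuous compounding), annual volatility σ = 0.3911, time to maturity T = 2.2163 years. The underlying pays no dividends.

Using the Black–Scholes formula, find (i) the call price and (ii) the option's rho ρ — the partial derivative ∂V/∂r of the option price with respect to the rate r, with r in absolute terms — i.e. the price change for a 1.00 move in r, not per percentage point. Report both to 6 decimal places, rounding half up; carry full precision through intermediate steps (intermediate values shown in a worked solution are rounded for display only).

σ√T = 0.3911·√2.2163 = 0.582240
d₁ = (ln(S/K) + (r+σ²/2)T) / (σ√T) = (ln(211.68/232.23) + (0.0312+0.3911²/2)·2.2163) / 0.582240 = (-0.092653 + 0.238650) / 0.582240 = 0.250752
d₂ = d₁ − σ√T = 0.250752 − 0.582240 = -0.331488
e^{−rT} = e^{−0.0312·2.2163} = 0.933188
N(d₁) = 0.598997,  N(d₂) = 0.370138
Call price V = S·N(d₁) − K·e^{−rT}·N(d₂) = 126.795685 − 80.214150 = 46.581535
ρ = K·T·e^{−rT}·N(d₂) = 177.778621

price = 46.581535
ρ = 177.778621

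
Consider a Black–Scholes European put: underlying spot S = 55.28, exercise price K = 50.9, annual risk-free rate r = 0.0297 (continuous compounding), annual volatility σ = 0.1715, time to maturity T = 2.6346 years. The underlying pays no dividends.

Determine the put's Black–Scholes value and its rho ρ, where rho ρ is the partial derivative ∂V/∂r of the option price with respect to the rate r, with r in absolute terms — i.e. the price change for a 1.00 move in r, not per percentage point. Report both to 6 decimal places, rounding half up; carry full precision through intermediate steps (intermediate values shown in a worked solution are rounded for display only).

price = 2.470589
ρ = -40.988385

σ√T = 0.1715·√2.6346 = 0.278369
d₁ = (ln(S/K) + (r+σ²/2)T) / (σ√T) = (ln(55.28/50.9) + (0.0297+0.1715²/2)·2.6346) / 0.278369 = (0.082548 + 0.116992) / 0.278369 = 0.716820
d₂ = d₁ − σ√T = 0.716820 − 0.278369 = 0.438450
e^{−rT} = e^{−0.0297·2.6346} = 0.924735
N(−d₁) = 0.236743,  N(−d₂) = 0.330530
Put price V = K·e^{−rT}·N(−d₂) − S·N(−d₁) = 15.557726 − 13.087137 = 2.470589
ρ = −K·T·e^{−rT}·N(−d₂) = -40.988385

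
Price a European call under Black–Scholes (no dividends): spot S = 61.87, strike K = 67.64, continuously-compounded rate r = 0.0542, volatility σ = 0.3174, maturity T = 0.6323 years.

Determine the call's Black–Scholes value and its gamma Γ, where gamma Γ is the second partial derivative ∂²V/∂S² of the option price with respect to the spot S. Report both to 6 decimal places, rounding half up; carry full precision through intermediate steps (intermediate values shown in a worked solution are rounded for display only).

σ√T = 0.3174·√0.6323 = 0.252388
d₁ = (ln(S/K) + (r+σ²/2)T) / (σ√T) = (ln(61.87/67.64) + (0.0542+0.3174²/2)·0.6323) / 0.252388 = (-0.089164 + 0.066120) / 0.252388 = -0.091302
d₂ = d₁ − σ√T = -0.091302 − 0.252388 = -0.343690
e^{−rT} = e^{−0.0542·0.6323} = 0.966310
N(d₁) = 0.463626,  N(d₂) = 0.365540
Call price V = S·N(d₁) − K·e^{−rT}·N(d₂) = 28.684549 − 23.892108 = 4.792442
φ(d₁) = (1/√(2π))·e^{−d₁²/2} = 0.397283
Γ = φ(d₁) / (S·σ·√T) = 0.025442

price = 4.792442
Γ = 0.025442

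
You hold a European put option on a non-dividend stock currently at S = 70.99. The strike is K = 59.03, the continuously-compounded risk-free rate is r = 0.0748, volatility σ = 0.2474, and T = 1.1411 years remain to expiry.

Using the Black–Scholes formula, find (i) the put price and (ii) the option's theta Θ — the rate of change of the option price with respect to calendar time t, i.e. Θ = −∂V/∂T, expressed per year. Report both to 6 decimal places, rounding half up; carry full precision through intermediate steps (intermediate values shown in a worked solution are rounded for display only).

σ√T = 0.2474·√1.1411 = 0.264278
d₁ = (ln(S/K) + (r+σ²/2)T) / (σ√T) = (ln(70.99/59.03) + (0.0748+0.2474²/2)·1.1411) / 0.264278 = (0.184493 + 0.120276) / 0.264278 = 1.153212
d₂ = d₁ − σ√T = 1.153212 − 0.264278 = 0.888934
e^{−rT} = e^{−0.0748·1.1411} = 0.918187
N(−d₁) = 0.124412,  N(−d₂) = 0.187019
Put price V = K·e^{−rT}·N(−d₂) − S·N(−d₁) = 10.136552 − 8.831981 = 1.304571
φ(d₁) = (1/√(2π))·e^{−d₁²/2} = 0.205176
Θ = −S·φ(d₁)·σ/(2√T) + r·K·e^{−rT}·N(−d₂) = −1.686674 + 0.758214 = -0.928460

price = 1.304571
Θ = -0.928460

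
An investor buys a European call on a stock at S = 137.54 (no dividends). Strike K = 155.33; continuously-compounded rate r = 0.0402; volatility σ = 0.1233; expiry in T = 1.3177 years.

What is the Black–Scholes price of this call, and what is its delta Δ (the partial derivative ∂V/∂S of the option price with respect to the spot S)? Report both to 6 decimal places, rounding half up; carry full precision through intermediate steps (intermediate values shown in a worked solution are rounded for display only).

price = 4.073006
Δ = 0.339301

σ√T = 0.1233·√1.3177 = 0.141537
d₁ = (ln(S/K) + (r+σ²/2)T) / (σ√T) = (ln(137.54/155.33) + (0.0402+0.1233²/2)·1.3177) / 0.141537 = (-0.121637 + 0.062988) / 0.141537 = -0.414372
d₂ = d₁ − σ√T = -0.414372 − 0.141537 = -0.555909
e^{−rT} = e^{−0.0402·1.3177} = 0.948407
N(d₁) = 0.339301,  N(d₂) = 0.289136
Call price V = S·N(d₁) − K·e^{−rT}·N(d₂) = 46.667444 − 42.594438 = 4.073006
Δ = N(d₁) = 0.339301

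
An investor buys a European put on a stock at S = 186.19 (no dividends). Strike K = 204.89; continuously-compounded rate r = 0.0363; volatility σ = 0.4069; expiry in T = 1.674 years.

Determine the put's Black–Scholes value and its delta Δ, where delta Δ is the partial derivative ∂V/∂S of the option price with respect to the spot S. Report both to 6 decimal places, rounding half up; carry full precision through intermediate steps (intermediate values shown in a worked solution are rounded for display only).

σ√T = 0.4069·√1.674 = 0.526460
d₁ = (ln(S/K) + (r+σ²/2)T) / (σ√T) = (ln(186.19/204.89) + (0.0363+0.4069²/2)·1.674) / 0.526460 = (-0.095706 + 0.199346) / 0.526460 = 0.196863
d₂ = d₁ − σ√T = 0.196863 − 0.526460 = -0.329597
e^{−rT} = e^{−0.0363·1.674} = 0.941043
N(−d₁) = 0.421967,  N(−d₂) = 0.629148
Put price V = K·e^{−rT}·N(−d₂) − S·N(−d₁) = 121.306174 − 78.566079 = 42.740095
Δ = −N(−d₁) = -0.421967

price = 42.740095
Δ = -0.421967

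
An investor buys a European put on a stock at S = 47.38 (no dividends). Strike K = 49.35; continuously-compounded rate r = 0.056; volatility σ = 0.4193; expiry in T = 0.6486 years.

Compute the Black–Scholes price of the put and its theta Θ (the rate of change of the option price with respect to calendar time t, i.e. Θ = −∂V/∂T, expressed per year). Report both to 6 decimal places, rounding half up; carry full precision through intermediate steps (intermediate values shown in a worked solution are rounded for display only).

price = 6.472151
Θ = -3.336327

σ√T = 0.4193·√0.6486 = 0.337686
d₁ = (ln(S/K) + (r+σ²/2)T) / (σ√T) = (ln(47.38/49.35) + (0.056+0.4193²/2)·0.6486) / 0.337686 = (-0.040738 + 0.093338) / 0.337686 = 0.155766
d₂ = d₁ − σ√T = 0.155766 − 0.337686 = -0.181920
e^{−rT} = e^{−0.056·0.6486} = 0.964330
N(−d₁) = 0.438109,  N(−d₂) = 0.572177
Put price V = K·e^{−rT}·N(−d₂) − S·N(−d₁) = 27.229743 − 20.757592 = 6.472151
φ(d₁) = (1/√(2π))·e^{−d₁²/2} = 0.394132
Θ = −S·φ(d₁)·σ/(2√T) + r·K·e^{−rT}·N(−d₂) = −4.861193 + 1.524866 = -3.336327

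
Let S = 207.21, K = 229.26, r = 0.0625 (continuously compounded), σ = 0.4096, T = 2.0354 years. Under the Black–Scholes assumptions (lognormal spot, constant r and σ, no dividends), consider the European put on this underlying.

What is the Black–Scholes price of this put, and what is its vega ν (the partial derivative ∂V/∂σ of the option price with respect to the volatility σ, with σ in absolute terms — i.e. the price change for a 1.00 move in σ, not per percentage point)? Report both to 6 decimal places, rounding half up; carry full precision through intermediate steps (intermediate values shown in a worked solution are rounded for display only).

σ√T = 0.4096·√2.0354 = 0.584366
d₁ = (ln(S/K) + (r+σ²/2)T) / (σ√T) = (ln(207.21/229.26) + (0.0625+0.4096²/2)·2.0354) / 0.584366 = (-0.101124 + 0.297954) / 0.584366 = 0.336827
d₂ = d₁ − σ√T = 0.336827 − 0.584366 = -0.247539
e^{−rT} = e^{−0.0625·2.0354} = 0.880547
N(−d₁) = 0.368124,  N(−d₂) = 0.597754
Put price V = K·e^{−rT}·N(−d₂) − S·N(−d₁) = 120.671119 − 76.278894 = 44.392225
φ(d₁) = (1/√(2π))·e^{−d₁²/2} = 0.376942
ν = S·φ(d₁)·√T = 111.431958

price = 44.392225
ν = 111.431958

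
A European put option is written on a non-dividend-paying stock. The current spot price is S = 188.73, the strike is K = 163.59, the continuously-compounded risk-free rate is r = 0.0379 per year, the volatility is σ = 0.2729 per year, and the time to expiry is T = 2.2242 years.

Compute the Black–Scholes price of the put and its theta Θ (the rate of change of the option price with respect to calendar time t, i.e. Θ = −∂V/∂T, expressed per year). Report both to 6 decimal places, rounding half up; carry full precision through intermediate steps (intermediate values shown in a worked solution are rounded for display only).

σ√T = 0.2729·√2.2242 = 0.406996
d₁ = (ln(S/K) + (r+σ²/2)T) / (σ√T) = (ln(188.73/163.59) + (0.0379+0.2729²/2)·2.2242) / 0.406996 = (0.142954 + 0.167120) / 0.406996 = 0.761860
d₂ = d₁ − σ√T = 0.761860 − 0.406996 = 0.354864
e^{−rT} = e^{−0.0379·2.2242} = 0.919158
N(−d₁) = 0.223072,  N(−d₂) = 0.361346
Put price V = K·e^{−rT}·N(−d₂) − S·N(−d₁) = 54.333779 − 42.100324 = 12.233455
φ(d₁) = (1/√(2π))·e^{−d₁²/2} = 0.298450
Θ = −S·φ(d₁)·σ/(2√T) + r·K·e^{−rT}·N(−d₂) = −5.153457 + 2.059250 = -3.094206

price = 12.233455
Θ = -3.094206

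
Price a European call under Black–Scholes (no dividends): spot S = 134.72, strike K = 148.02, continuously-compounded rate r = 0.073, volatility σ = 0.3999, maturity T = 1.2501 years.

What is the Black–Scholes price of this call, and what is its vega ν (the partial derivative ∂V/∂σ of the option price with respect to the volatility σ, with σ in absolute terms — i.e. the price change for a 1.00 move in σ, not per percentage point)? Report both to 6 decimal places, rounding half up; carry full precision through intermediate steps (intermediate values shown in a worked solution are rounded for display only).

price = 23.671932
ν = 58.692218

σ√T = 0.3999·√1.2501 = 0.447120
d₁ = (ln(S/K) + (r+σ²/2)T) / (σ√T) = (ln(134.72/148.02) + (0.073+0.3999²/2)·1.2501) / 0.447120 = (-0.094149 + 0.191215) / 0.447120 = 0.217093
d₂ = d₁ − σ√T = 0.217093 − 0.447120 = -0.230027
e^{−rT} = e^{−0.073·1.2501} = 0.912783
N(d₁) = 0.585932,  N(d₂) = 0.409035
Call price V = S·N(d₁) − K·e^{−rT}·N(d₂) = 78.936756 − 55.264824 = 23.671932
φ(d₁) = (1/√(2π))·e^{−d₁²/2} = 0.389651
ν = S·φ(d₁)·√T = 58.692218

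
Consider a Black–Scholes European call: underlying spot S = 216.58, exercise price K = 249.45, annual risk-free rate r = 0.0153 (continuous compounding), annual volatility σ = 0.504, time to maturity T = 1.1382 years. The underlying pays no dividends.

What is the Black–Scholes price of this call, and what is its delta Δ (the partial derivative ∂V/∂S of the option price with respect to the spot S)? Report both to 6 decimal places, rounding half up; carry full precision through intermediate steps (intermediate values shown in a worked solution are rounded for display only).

price = 35.910616
Δ = 0.515337

σ√T = 0.504·√1.1382 = 0.537700
d₁ = (ln(S/K) + (r+σ²/2)T) / (σ√T) = (ln(216.58/249.45) + (0.0153+0.504²/2)·1.1382) / 0.537700 = (-0.141299 + 0.161975) / 0.537700 = 0.038454
d₂ = d₁ − σ√T = 0.038454 − 0.537700 = -0.499246
e^{−rT} = e^{−0.0153·1.1382} = 0.982736
N(d₁) = 0.515337,  N(d₂) = 0.308803
Call price V = S·N(d₁) − K·e^{−rT}·N(d₂) = 111.611681 − 75.701065 = 35.910616
Δ = N(d₁) = 0.515337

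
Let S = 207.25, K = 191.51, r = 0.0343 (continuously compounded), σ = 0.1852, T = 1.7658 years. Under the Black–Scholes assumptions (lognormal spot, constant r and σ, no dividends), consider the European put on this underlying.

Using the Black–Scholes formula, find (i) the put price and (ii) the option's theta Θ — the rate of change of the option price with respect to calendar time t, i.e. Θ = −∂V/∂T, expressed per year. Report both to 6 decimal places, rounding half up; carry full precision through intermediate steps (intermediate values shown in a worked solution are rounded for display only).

price = 8.427788
Θ = -2.509615

σ√T = 0.1852·√1.7658 = 0.246100
d₁ = (ln(S/K) + (r+σ²/2)T) / (σ√T) = (ln(207.25/191.51) + (0.0343+0.1852²/2)·1.7658) / 0.246100 = (0.078986 + 0.090850) / 0.246100 = 0.690107
d₂ = d₁ − σ√T = 0.690107 − 0.246100 = 0.444007
e^{−rT} = e^{−0.0343·1.7658} = 0.941231
N(−d₁) = 0.245064,  N(−d₂) = 0.328519
Put price V = K·e^{−rT}·N(−d₂) − S·N(−d₁) = 59.217201 − 50.789414 = 8.427788
φ(d₁) = (1/√(2π))·e^{−d₁²/2} = 0.314408
Θ = −S·φ(d₁)·σ/(2√T) + r·K·e^{−rT}·N(−d₂) = −4.540765 + 2.031150 = -2.509615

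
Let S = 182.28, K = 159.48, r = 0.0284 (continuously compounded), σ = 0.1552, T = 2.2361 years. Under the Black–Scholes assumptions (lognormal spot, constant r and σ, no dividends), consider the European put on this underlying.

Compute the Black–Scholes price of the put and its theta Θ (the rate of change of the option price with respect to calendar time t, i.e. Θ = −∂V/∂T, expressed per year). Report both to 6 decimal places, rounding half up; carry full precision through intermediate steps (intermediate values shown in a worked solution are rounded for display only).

σ√T = 0.1552·√2.2361 = 0.232080
d₁ = (ln(S/K) + (r+σ²/2)T) / (σ√T) = (ln(182.28/159.48) + (0.0284+0.1552²/2)·2.2361) / 0.232080 = (0.133625 + 0.090436) / 0.232080 = 0.965449
d₂ = d₁ − σ√T = 0.965449 − 0.232080 = 0.733369
e^{−rT} = e^{−0.0284·2.2361} = 0.938469
N(−d₁) = 0.167160,  N(−d₂) = 0.231667
Put price V = K·e^{−rT}·N(−d₂) − S·N(−d₁) = 34.672867 − 30.469923 = 4.202944
φ(d₁) = (1/√(2π))·e^{−d₁²/2} = 0.250328
Θ = −S·φ(d₁)·σ/(2√T) + r·K·e^{−rT}·N(−d₂) = −2.367904 + 0.984709 = -1.383194

price = 4.202944
Θ = -1.383194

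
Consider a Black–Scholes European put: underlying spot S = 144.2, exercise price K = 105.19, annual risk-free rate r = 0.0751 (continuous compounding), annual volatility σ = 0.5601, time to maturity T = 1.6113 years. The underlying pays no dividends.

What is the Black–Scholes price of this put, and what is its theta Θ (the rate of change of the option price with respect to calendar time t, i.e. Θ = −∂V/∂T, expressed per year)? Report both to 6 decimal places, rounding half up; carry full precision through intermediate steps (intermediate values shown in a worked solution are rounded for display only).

price = 13.135565
Θ = -5.147647

σ√T = 0.5601·√1.6113 = 0.710974
d₁ = (ln(S/K) + (r+σ²/2)T) / (σ√T) = (ln(144.2/105.19) + (0.0751+0.5601²/2)·1.6113) / 0.710974 = (0.315433 + 0.373751) / 0.710974 = 0.969351
d₂ = d₁ − σ√T = 0.969351 − 0.710974 = 0.258377
e^{−rT} = e^{−0.0751·1.6113} = 0.886026
N(−d₁) = 0.166185,  N(−d₂) = 0.398058
Put price V = K·e^{−rT}·N(−d₂) − S·N(−d₁) = 37.099436 − 23.963871 = 13.135565
φ(d₁) = (1/√(2π))·e^{−d₁²/2} = 0.249384
Θ = −S·φ(d₁)·σ/(2√T) + r·K·e^{−rT}·N(−d₂) = −7.933814 + 2.786168 = -5.147647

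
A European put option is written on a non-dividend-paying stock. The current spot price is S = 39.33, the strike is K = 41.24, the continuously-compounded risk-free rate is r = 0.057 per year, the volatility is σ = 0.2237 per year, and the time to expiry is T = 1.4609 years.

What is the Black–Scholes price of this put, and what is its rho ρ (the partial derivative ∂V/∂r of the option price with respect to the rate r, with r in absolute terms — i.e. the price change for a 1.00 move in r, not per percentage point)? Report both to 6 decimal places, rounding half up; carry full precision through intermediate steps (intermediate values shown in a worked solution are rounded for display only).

σ√T = 0.2237·√1.4609 = 0.270381
d₁ = (ln(S/K) + (r+σ²/2)T) / (σ√T) = (ln(39.33/41.24) + (0.057+0.2237²/2)·1.4609) / 0.270381 = (-0.047421 + 0.119824) / 0.270381 = 0.267782
d₂ = d₁ − σ√T = 0.267782 − 0.270381 = -0.002599
e^{−rT} = e^{−0.057·1.4609} = 0.920101
N(−d₁) = 0.394434,  N(−d₂) = 0.501037
Put price V = K·e^{−rT}·N(−d₂) − S·N(−d₁) = 19.011836 − 15.513072 = 3.498764
ρ = −K·T·e^{−rT}·N(−d₂) = -27.774392

price = 3.498764
ρ = -27.774392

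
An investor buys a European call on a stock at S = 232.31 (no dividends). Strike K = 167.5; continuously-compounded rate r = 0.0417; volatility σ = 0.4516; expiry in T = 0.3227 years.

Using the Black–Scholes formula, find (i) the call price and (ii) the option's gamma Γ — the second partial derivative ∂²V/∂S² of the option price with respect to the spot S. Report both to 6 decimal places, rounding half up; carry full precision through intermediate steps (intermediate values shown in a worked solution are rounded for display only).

σ√T = 0.4516·√0.3227 = 0.256539
d₁ = (ln(S/K) + (r+σ²/2)T) / (σ√T) = (ln(232.31/167.5) + (0.0417+0.4516²/2)·0.3227) / 0.256539 = (0.327089 + 0.046363) / 0.256539 = 1.455732
d₂ = d₁ − σ√T = 1.455732 − 0.256539 = 1.199193
e^{−rT} = e^{−0.0417·0.3227} = 0.986634
N(d₁) = 0.927267,  N(d₂) = 0.884774
Call price V = S·N(d₁) − K·e^{−rT}·N(d₂) = 215.413314 − 146.218667 = 69.194647
φ(d₁) = (1/√(2π))·e^{−d₁²/2} = 0.138274
Γ = φ(d₁) / (S·σ·√T) = 0.002320

price = 69.194647
Γ = 0.002320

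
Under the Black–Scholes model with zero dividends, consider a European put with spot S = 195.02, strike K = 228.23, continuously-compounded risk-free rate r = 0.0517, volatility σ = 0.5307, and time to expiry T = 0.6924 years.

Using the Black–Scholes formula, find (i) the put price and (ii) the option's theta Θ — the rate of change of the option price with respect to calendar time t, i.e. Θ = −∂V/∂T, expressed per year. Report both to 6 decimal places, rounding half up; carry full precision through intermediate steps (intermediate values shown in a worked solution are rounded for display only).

price = 50.212313
Θ = -16.918422

σ√T = 0.5307·√0.6924 = 0.441599
d₁ = (ln(S/K) + (r+σ²/2)T) / (σ√T) = (ln(195.02/228.23) + (0.0517+0.5307²/2)·0.6924) / 0.441599 = (-0.157252 + 0.133302) / 0.441599 = -0.054235
d₂ = d₁ − σ√T = -0.054235 − 0.441599 = -0.495833
e^{−rT} = e^{−0.0517·0.6924} = 0.964836
N(−d₁) = 0.521626,  N(−d₂) = 0.689994
Put price V = K·e^{−rT}·N(−d₂) − S·N(−d₁) = 151.939816 − 101.727503 = 50.212313
φ(d₁) = (1/√(2π))·e^{−d₁²/2} = 0.398356
Θ = −S·φ(d₁)·σ/(2√T) + r·K·e^{−rT}·N(−d₂) = −24.773710 + 7.855288 = -16.918422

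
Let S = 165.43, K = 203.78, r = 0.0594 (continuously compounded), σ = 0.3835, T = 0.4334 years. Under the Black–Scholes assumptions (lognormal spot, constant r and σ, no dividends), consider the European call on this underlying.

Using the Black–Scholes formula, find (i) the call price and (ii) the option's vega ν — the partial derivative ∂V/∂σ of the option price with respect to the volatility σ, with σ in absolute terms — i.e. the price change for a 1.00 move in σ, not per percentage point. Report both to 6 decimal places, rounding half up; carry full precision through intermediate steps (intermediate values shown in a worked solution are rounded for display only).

σ√T = 0.3835·√0.4334 = 0.252470
d₁ = (ln(S/K) + (r+σ²/2)T) / (σ√T) = (ln(165.43/203.78) + (0.0594+0.3835²/2)·0.4334) / 0.252470 = (-0.208493 + 0.057615) / 0.252470 = -0.597609
d₂ = d₁ − σ√T = -0.597609 − 0.252470 = -0.850079
e^{−rT} = e^{−0.0594·0.4334} = 0.974585
N(d₁) = 0.275050,  N(d₂) = 0.197641
Call price V = S·N(d₁) − K·e^{−rT}·N(d₂) = 45.501601 − 39.251595 = 6.250006
φ(d₁) = (1/√(2π))·e^{−d₁²/2} = 0.333702
ν = S·φ(d₁)·√T = 36.342736

price = 6.250006
ν = 36.342736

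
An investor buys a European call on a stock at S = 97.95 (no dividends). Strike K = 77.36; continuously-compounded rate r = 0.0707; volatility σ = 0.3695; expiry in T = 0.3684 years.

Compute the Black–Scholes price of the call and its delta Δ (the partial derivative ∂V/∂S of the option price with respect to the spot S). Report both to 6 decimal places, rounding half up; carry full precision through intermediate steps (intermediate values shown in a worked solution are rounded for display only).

σ√T = 0.3695·√0.3684 = 0.224272
d₁ = (ln(S/K) + (r+σ²/2)T) / (σ√T) = (ln(97.95/77.36) + (0.0707+0.3695²/2)·0.3684) / 0.224272 = (0.235987 + 0.051195) / 0.224272 = 1.280510
d₂ = d₁ − σ√T = 1.280510 − 0.224272 = 1.056239
e^{−rT} = e^{−0.0707·0.3684} = 0.974290
N(d₁) = 0.899817,  N(d₂) = 0.854570
Call price V = S·N(d₁) − K·e^{−rT}·N(d₂) = 88.137086 − 64.409914 = 23.727173
Δ = N(d₁) = 0.899817

price = 23.727173
Δ = 0.899817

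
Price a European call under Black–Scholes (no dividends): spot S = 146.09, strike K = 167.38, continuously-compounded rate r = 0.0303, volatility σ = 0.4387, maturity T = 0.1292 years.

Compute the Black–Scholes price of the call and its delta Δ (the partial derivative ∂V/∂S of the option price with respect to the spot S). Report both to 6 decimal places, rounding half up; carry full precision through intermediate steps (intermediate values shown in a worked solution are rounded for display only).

σ√T = 0.4387·√0.1292 = 0.157688
d₁ = (ln(S/K) + (r+σ²/2)T) / (σ√T) = (ln(146.09/167.38) + (0.0303+0.4387²/2)·0.1292) / 0.157688 = (-0.136044 + 0.016348) / 0.157688 = -0.759070
d₂ = d₁ − σ√T = -0.759070 − 0.157688 = -0.916758
e^{−rT} = e^{−0.0303·0.1292} = 0.996093
N(d₁) = 0.223905,  N(d₂) = 0.179635
Call price V = S·N(d₁) − K·e^{−rT}·N(d₂) = 32.710336 − 29.949787 = 2.760550
Δ = N(d₁) = 0.223905

price = 2.760550
Δ = 0.223905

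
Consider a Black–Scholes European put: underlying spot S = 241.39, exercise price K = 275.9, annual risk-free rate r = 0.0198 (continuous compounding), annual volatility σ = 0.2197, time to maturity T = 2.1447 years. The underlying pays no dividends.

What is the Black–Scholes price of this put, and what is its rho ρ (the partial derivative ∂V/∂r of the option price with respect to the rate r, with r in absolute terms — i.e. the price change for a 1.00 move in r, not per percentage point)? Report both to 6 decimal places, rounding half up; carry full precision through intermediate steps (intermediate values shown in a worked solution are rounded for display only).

σ√T = 0.2197·√2.1447 = 0.321746
d₁ = (ln(S/K) + (r+σ²/2)T) / (σ√T) = (ln(241.39/275.9) + (0.0198+0.2197²/2)·2.1447) / 0.321746 = (-0.133625 + 0.094225) / 0.321746 = -0.122454
d₂ = d₁ − σ√T = -0.122454 − 0.321746 = -0.444201
e^{−rT} = e^{−0.0198·2.1447} = 0.958424
N(−d₁) = 0.548730,  N(−d₂) = 0.671551
Put price V = K·e^{−rT}·N(−d₂) − S·N(−d₁) = 177.577731 − 132.458043 = 45.119688
ρ = −K·T·e^{−rT}·N(−d₂) = -380.850960

price = 45.119688
ρ = -380.850960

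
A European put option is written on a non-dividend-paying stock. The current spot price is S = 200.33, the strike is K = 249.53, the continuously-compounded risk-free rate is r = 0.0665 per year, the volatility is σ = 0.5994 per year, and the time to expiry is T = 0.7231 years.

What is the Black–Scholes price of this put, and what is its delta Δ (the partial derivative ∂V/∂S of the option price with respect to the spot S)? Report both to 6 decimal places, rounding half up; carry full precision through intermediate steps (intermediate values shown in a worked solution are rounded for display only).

σ√T = 0.5994·√0.7231 = 0.509702
d₁ = (ln(S/K) + (r+σ²/2)T) / (σ√T) = (ln(200.33/249.53) + (0.0665+0.5994²/2)·0.7231) / 0.509702 = (-0.219613 + 0.177984) / 0.509702 = -0.081674
d₂ = d₁ − σ√T = -0.081674 − 0.509702 = -0.591375
e^{−rT} = e^{−0.0665·0.7231} = 0.953052
N(−d₁) = 0.532547,  N(−d₂) = 0.722865
Put price V = K·e^{−rT}·N(−d₂) − S·N(−d₁) = 171.908238 − 106.685116 = 65.223121
Δ = −N(−d₁) = -0.532547

price = 65.223121
Δ = -0.532547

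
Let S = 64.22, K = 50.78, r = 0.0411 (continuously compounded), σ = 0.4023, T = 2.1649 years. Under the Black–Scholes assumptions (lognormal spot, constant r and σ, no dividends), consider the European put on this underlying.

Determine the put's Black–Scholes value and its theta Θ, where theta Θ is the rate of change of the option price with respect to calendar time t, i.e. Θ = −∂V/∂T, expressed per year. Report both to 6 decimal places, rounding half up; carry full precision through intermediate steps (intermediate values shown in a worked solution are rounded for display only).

price = 5.804386
Θ = -1.689689

σ√T = 0.4023·√2.1649 = 0.591928
d₁ = (ln(S/K) + (r+σ²/2)T) / (σ√T) = (ln(64.22/50.78) + (0.0411+0.4023²/2)·2.1649) / 0.591928 = (0.234812 + 0.264167) / 0.591928 = 0.842972
d₂ = d₁ − σ√T = 0.842972 − 0.591928 = 0.251044
e^{−rT} = e^{−0.0411·2.1649} = 0.914866
N(−d₁) = 0.199622,  N(−d₂) = 0.400890
Put price V = K·e^{−rT}·N(−d₂) − S·N(−d₁) = 18.624110 − 12.819724 = 5.804386
φ(d₁) = (1/√(2π))·e^{−d₁²/2} = 0.279644
Θ = −S·φ(d₁)·σ/(2√T) + r·K·e^{−rT}·N(−d₂) = −2.455140 + 0.765451 = -1.689689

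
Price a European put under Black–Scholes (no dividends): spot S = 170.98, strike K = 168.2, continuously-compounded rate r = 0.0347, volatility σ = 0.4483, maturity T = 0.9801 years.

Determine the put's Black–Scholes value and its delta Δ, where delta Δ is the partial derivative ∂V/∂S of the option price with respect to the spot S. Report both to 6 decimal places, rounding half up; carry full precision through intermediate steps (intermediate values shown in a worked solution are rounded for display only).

price = 25.272116
Δ = -0.368634

σ√T = 0.4483·√0.9801 = 0.443817
d₁ = (ln(S/K) + (r+σ²/2)T) / (σ√T) = (ln(170.98/168.2) + (0.0347+0.4483²/2)·0.9801) / 0.443817 = (0.016393 + 0.132496) / 0.443817 = 0.335474
d₂ = d₁ − σ√T = 0.335474 − 0.443817 = -0.108343
e^{−rT} = e^{−0.0347·0.9801} = 0.966562
N(−d₁) = 0.368634,  N(−d₂) = 0.543138
Put price V = K·e^{−rT}·N(−d₂) − S·N(−d₁) = 88.301117 − 63.029001 = 25.272116
Δ = −N(−d₁) = -0.368634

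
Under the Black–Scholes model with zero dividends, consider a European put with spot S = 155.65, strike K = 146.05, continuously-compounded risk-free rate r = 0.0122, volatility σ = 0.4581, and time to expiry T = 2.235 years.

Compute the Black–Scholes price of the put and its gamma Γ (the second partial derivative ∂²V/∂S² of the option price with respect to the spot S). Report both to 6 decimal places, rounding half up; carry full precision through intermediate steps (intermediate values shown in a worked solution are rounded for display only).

σ√T = 0.4581·√2.235 = 0.684856
d₁ = (ln(S/K) + (r+σ²/2)T) / (σ√T) = (ln(155.65/146.05) + (0.0122+0.4581²/2)·2.235) / 0.684856 = (0.063661 + 0.261781) / 0.684856 = 0.475197
d₂ = d₁ − σ√T = 0.475197 − 0.684856 = -0.209658
e^{−rT} = e^{−0.0122·2.235} = 0.973101
N(−d₁) = 0.317323,  N(−d₂) = 0.583033
Put price V = K·e^{−rT}·N(−d₂) − S·N(−d₁) = 82.861482 − 49.391357 = 33.470125
φ(d₁) = (1/√(2π))·e^{−d₁²/2} = 0.356349
Γ = φ(d₁) / (S·σ·√T) = 0.003343

price = 33.470125
Γ = 0.003343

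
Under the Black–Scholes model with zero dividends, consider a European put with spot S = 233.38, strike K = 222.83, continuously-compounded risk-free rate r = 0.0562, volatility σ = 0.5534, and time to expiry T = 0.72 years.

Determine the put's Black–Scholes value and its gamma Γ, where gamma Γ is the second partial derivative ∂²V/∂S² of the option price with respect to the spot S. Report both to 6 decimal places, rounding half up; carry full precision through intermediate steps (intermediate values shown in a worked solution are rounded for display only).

price = 32.521571
Γ = 0.003334

σ√T = 0.5534·√0.72 = 0.469575
d₁ = (ln(S/K) + (r+σ²/2)T) / (σ√T) = (ln(233.38/222.83) + (0.0562+0.5534²/2)·0.72) / 0.469575 = (0.046259 + 0.150715) / 0.469575 = 0.419471
d₂ = d₁ − σ√T = 0.419471 − 0.469575 = -0.050104
e^{−rT} = e^{−0.0562·0.72} = 0.960344
N(−d₁) = 0.337436,  N(−d₂) = 0.519980
Put price V = K·e^{−rT}·N(−d₂) − S·N(−d₁) = 111.272351 − 78.750781 = 32.521571
φ(d₁) = (1/√(2π))·e^{−d₁²/2} = 0.365344
Γ = φ(d₁) / (S·σ·√T) = 0.003334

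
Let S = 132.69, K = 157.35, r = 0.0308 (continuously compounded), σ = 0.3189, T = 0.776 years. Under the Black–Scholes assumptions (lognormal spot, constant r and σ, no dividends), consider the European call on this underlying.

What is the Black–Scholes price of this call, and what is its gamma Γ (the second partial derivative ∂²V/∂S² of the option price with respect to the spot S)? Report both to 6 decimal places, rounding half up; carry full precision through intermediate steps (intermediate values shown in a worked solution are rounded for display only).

price = 7.629394
Γ = 0.009952

σ√T = 0.3189·√0.776 = 0.280922
d₁ = (ln(S/K) + (r+σ²/2)T) / (σ√T) = (ln(132.69/157.35) + (0.0308+0.3189²/2)·0.776) / 0.280922 = (-0.170457 + 0.063359) / 0.280922 = -0.381237
d₂ = d₁ − σ√T = -0.381237 − 0.280922 = -0.662159
e^{−rT} = e^{−0.0308·0.776} = 0.976383
N(d₁) = 0.351514,  N(d₂) = 0.253935
Call price V = S·N(d₁) − K·e^{−rT}·N(d₂) = 46.642360 − 39.012966 = 7.629394
φ(d₁) = (1/√(2π))·e^{−d₁²/2} = 0.370979
Γ = φ(d₁) / (S·σ·√T) = 0.009952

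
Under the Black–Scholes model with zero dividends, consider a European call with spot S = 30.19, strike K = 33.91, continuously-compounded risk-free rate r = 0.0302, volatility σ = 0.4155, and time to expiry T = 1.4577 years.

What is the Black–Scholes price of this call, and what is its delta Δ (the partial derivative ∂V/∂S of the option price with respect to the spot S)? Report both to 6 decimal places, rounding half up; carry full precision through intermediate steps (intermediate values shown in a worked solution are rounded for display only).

price = 5.135899
Δ = 0.542586

σ√T = 0.4155·√1.4577 = 0.501655
d₁ = (ln(S/K) + (r+σ²/2)T) / (σ√T) = (ln(30.19/33.91) + (0.0302+0.4155²/2)·1.4577) / 0.501655 = (-0.116199 + 0.169851) / 0.501655 = 0.106950
d₂ = d₁ − σ√T = 0.106950 − 0.501655 = -0.394705
e^{−rT} = e^{−0.0302·1.4577} = 0.956932
N(d₁) = 0.542586,  N(d₂) = 0.346530
Call price V = S·N(d₁) − K·e^{−rT}·N(d₂) = 16.380666 − 11.244767 = 5.135899
Δ = N(d₁) = 0.542586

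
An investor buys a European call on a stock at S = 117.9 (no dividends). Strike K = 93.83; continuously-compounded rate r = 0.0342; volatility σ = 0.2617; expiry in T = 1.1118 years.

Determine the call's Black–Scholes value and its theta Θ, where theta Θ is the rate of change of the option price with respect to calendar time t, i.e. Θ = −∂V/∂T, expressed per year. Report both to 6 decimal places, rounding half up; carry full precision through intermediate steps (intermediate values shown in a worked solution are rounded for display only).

σ√T = 0.2617·√1.1118 = 0.275942
d₁ = (ln(S/K) + (r+σ²/2)T) / (σ√T) = (ln(117.9/93.83) + (0.0342+0.2617²/2)·1.1118) / 0.275942 = (0.228352 + 0.076095) / 0.275942 = 1.103305
d₂ = d₁ − σ√T = 1.103305 − 0.275942 = 0.827363
e^{−rT} = e^{−0.0342·1.1118} = 0.962690
N(d₁) = 0.865053,  N(d₂) = 0.795984
Call price V = S·N(d₁) − K·e^{−rT}·N(d₂) = 101.989699 − 71.900655 = 30.089044
φ(d₁) = (1/√(2π))·e^{−d₁²/2} = 0.217060
Θ = −S·φ(d₁)·σ/(2√T) − r·K·e^{−rT}·N(d₂) = −3.175813 − 2.459002 = -5.634816

price = 30.089044
Θ = -5.634816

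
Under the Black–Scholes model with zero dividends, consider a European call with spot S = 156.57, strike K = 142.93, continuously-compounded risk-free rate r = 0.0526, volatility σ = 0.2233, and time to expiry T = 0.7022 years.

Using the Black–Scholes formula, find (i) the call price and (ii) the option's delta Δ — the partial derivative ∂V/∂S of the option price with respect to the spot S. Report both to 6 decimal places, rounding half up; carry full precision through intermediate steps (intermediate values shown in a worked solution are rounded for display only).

price = 22.843413
Δ = 0.781734

σ√T = 0.2233·√0.7022 = 0.187120
d₁ = (ln(S/K) + (r+σ²/2)T) / (σ√T) = (ln(156.57/142.93) + (0.0526+0.2233²/2)·0.7022) / 0.187120 = (0.091148 + 0.054443) / 0.187120 = 0.778063
d₂ = d₁ − σ√T = 0.778063 − 0.187120 = 0.590943
e^{−rT} = e^{−0.0526·0.7022} = 0.963738
N(d₁) = 0.781734,  N(d₂) = 0.722721
Call price V = S·N(d₁) − K·e^{−rT}·N(d₂) = 122.396099 − 99.552686 = 22.843413
Δ = N(d₁) = 0.781734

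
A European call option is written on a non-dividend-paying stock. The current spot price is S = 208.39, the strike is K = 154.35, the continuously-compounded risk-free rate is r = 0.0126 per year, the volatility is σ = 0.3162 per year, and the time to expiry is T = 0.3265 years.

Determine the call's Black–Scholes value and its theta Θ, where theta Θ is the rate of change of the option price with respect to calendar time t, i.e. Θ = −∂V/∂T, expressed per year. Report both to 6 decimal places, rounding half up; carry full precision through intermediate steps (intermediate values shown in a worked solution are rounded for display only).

σ√T = 0.3162·√0.3265 = 0.180677
d₁ = (ln(S/K) + (r+σ²/2)T) / (σ√T) = (ln(208.39/154.35) + (0.0126+0.3162²/2)·0.3265) / 0.180677 = (0.300189 + 0.020436) / 0.180677 = 1.774571
d₂ = d₁ − σ√T = 1.774571 − 0.180677 = 1.593894
e^{−rT} = e^{−0.0126·0.3265} = 0.995895
N(d₁) = 0.962016,  N(d₂) = 0.944520
Call price V = S·N(d₁) − K·e^{−rT}·N(d₂) = 200.474437 − 145.188156 = 55.286281
φ(d₁) = (1/√(2π))·e^{−d₁²/2} = 0.082621
Θ = −S·φ(d₁)·σ/(2√T) − r·K·e^{−rT}·N(d₂) = −4.763853 − 1.829371 = -6.593223

price = 55.286281
Θ = -6.593223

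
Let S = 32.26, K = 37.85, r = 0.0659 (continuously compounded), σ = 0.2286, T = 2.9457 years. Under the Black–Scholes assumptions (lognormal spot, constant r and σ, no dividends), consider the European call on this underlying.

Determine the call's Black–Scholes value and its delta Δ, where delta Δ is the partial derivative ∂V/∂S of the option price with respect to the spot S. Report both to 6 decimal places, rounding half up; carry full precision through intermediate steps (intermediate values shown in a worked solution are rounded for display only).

price = 5.495411
Δ = 0.611658

σ√T = 0.2286·√2.9457 = 0.392347
d₁ = (ln(S/K) + (r+σ²/2)T) / (σ√T) = (ln(32.26/37.85) + (0.0659+0.2286²/2)·2.9457) / 0.392347 = (-0.159803 + 0.271090) / 0.392347 = 0.283644
d₂ = d₁ − σ√T = 0.283644 − 0.392347 = -0.108703
e^{−rT} = e^{−0.0659·2.9457} = 0.823558
N(d₁) = 0.611658,  N(d₂) = 0.456719
Call price V = S·N(d₁) − K·e^{−rT}·N(d₂) = 19.732098 − 14.236687 = 5.495411
Δ = N(d₁) = 0.611658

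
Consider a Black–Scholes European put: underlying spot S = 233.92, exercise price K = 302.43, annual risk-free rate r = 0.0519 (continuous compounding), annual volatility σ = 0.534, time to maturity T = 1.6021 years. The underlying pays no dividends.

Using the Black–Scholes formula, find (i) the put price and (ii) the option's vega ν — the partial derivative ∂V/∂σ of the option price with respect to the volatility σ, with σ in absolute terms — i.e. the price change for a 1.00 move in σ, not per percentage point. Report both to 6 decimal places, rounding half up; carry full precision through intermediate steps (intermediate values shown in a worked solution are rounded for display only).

σ√T = 0.534·√1.6021 = 0.675906
d₁ = (ln(S/K) + (r+σ²/2)T) / (σ√T) = (ln(233.92/302.43) + (0.0519+0.534²/2)·1.6021) / 0.675906 = (-0.256871 + 0.311573) / 0.675906 = 0.080932
d₂ = d₁ − σ√T = 0.080932 − 0.675906 = -0.594973
e^{−rT} = e^{−0.0519·1.6021} = 0.920214
N(−d₁) = 0.467748,  N(−d₂) = 0.724069
Put price V = K·e^{−rT}·N(−d₂) − S·N(−d₁) = 201.508749 − 109.415597 = 92.093152
φ(d₁) = (1/√(2π))·e^{−d₁²/2} = 0.397638
ν = S·φ(d₁)·√T = 117.733461

price = 92.093152
ν = 117.733461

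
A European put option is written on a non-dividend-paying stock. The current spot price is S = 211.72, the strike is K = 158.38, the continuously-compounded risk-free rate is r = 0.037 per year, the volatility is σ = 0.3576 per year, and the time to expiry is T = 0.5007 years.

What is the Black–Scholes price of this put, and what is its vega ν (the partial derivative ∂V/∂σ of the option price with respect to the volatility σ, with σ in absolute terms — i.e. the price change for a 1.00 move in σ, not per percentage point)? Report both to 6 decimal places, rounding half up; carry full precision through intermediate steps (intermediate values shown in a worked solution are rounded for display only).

price = 2.456604
ν = 24.129480

σ√T = 0.3576·√0.5007 = 0.253038
d₁ = (ln(S/K) + (r+σ²/2)T) / (σ√T) = (ln(211.72/158.38) + (0.037+0.3576²/2)·0.5007) / 0.253038 = (0.290267 + 0.050540) / 0.253038 = 1.346861
d₂ = d₁ − σ√T = 1.346861 − 0.253038 = 1.093823
e^{−rT} = e^{−0.037·0.5007} = 0.981645
N(−d₁) = 0.089012,  N(−d₂) = 0.137016
Put price V = K·e^{−rT}·N(−d₂) − S·N(−d₁) = 21.302320 − 18.845716 = 2.456604
φ(d₁) = (1/√(2π))·e^{−d₁²/2} = 0.161064
ν = S·φ(d₁)·√T = 24.129480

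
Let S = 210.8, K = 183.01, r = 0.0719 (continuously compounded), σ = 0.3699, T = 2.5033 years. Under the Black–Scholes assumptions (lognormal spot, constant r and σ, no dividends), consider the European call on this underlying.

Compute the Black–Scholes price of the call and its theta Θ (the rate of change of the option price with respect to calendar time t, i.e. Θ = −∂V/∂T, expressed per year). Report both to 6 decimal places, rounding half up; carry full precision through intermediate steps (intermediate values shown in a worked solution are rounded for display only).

σ√T = 0.3699·√2.5033 = 0.585249
d₁ = (ln(S/K) + (r+σ²/2)T) / (σ√T) = (ln(210.8/183.01) + (0.0719+0.3699²/2)·2.5033) / 0.585249 = (0.141369 + 0.351246) / 0.585249 = 0.841718
d₂ = d₁ − σ√T = 0.841718 − 0.585249 = 0.256469
e^{−rT} = e^{−0.0719·2.5033} = 0.835281
N(d₁) = 0.800027,  N(d₂) = 0.601205
Call price V = S·N(d₁) − K·e^{−rT}·N(d₂) = 168.645694 − 91.903124 = 76.742570
φ(d₁) = (1/√(2π))·e^{−d₁²/2} = 0.279939
Θ = −S·φ(d₁)·σ/(2√T) − r·K·e^{−rT}·N(d₂) = −6.898143 − 6.607835 = -13.505978

price = 76.742570
Θ = -13.505978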